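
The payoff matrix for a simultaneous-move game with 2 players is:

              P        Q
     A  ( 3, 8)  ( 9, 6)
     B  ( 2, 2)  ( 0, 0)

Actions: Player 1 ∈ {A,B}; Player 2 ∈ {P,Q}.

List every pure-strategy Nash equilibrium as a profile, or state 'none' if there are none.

(A,P): NE
(A,Q): not NE [P2→P gives 8>6]
(B,P): not NE [P1→A gives 3>2]
(B,Q): not NE [P1→A gives 9>0; P2→P gives 2>0]

PSNE = {(A,P)}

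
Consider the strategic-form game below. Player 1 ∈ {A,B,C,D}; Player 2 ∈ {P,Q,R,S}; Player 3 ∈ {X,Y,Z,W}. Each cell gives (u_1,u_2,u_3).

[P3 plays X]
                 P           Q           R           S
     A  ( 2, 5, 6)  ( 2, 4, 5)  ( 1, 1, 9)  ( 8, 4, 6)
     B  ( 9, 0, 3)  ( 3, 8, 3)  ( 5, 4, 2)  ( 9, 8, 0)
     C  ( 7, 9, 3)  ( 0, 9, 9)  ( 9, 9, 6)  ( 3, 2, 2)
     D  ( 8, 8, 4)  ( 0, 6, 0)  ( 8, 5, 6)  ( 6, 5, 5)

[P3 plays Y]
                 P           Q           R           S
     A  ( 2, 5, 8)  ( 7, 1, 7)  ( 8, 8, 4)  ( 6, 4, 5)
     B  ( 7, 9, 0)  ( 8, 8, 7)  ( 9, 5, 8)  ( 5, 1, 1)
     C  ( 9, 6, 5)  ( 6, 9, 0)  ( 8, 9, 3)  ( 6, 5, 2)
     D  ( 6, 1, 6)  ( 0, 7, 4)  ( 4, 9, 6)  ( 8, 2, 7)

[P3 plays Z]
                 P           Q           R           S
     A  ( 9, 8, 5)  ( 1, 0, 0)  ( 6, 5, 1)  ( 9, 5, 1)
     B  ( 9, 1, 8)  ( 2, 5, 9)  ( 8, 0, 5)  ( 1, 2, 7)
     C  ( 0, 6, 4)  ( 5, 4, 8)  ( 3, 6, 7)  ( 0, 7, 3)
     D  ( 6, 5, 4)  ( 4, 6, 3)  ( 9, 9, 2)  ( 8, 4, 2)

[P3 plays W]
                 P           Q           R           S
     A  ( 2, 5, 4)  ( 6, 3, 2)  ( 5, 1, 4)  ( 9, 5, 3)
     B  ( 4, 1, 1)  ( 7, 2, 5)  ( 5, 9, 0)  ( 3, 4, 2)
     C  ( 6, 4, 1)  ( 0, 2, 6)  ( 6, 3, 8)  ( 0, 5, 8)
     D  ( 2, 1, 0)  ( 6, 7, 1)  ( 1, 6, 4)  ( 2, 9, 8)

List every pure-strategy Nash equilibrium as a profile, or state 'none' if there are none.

(A,P,X): not NE [P1→B gives 9>2; P3→Y gives 8>6]
(A,P,Y): not NE [P1→C gives 9>2; P2→R gives 8>5]
(A,P,Z): not NE [P3→Y gives 8>5]
(A,P,W): not NE [P1→C gives 6>2; P3→Y gives 8>4]
(A,Q,X): not NE [P1→B gives 3>2; P2→P gives 5>4; P3→Y gives 7>5]
(A,Q,Y): not NE [P1→B gives 8>7; P2→R gives 8>1]
(A,Q,Z): not NE [P1→C gives 5>1; P2→P gives 8>0; P3→Y gives 7>0]
(A,Q,W): not NE [P1→B gives 7>6; P2→S gives 5>3; P3→Y gives 7>2]
(A,R,X): not NE [P1→C gives 9>1; P2→P gives 5>1]
(A,R,Y): not NE [P1→B gives 9>8; P3→X gives 9>4]
(A,R,Z): not NE [P1→D gives 9>6; P2→P gives 8>5; P3→X gives 9>1]
(A,R,W): not NE [P1→C gives 6>5; P2→S gives 5>1; P3→X gives 9>4]
(A,S,X): not NE [P1→B gives 9>8; P2→P gives 5>4]
(A,S,Y): not NE [P1→D gives 8>6; P2→R gives 8>4; P3→X gives 6>5]
(A,S,Z): not NE [P2→P gives 8>5; P3→X gives 6>1]
(A,S,W): not NE [P3→X gives 6>3]
(B,P,X): not NE [P2→S gives 8>0; P3→Z gives 8>3]
(B,P,Y): not NE [P1→C gives 9>7; P3→Z gives 8>0]
(B,P,Z): not NE [P2→Q gives 5>1]
(B,P,W): not NE [P1→C gives 6>4; P2→R gives 9>1; P3→Z gives 8>1]
(B,Q,X): not NE [P3→Z gives 9>3]
(B,Q,Y): not NE [P2→P gives 9>8; P3→Z gives 9>7]
(B,Q,Z): not NE [P1→C gives 5>2]
(B,Q,W): not NE [P2→R gives 9>2; P3→Z gives 9>5]
(B,R,X): not NE [P1→C gives 9>5; P2→S gives 8>4; P3→Y gives 8>2]
(B,R,Y): not NE [P2→P gives 9>5]
(B,R,Z): not NE [P1→D gives 9>8; P2→Q gives 5>0; P3→Y gives 8>5]
(B,R,W): not NE [P1→C gives 6>5; P3→Y gives 8>0]
(B,S,X): not NE [P3→Z gives 7>0]
(B,S,Y): not NE [P1→D gives 8>5; P2→P gives 9>1; P3→Z gives 7>1]
(B,S,Z): not NE [P1→A gives 9>1; P2→Q gives 5>2]
(B,S,W): not NE [P1→A gives 9>3; P2→R gives 9>4; P3→Z gives 7>2]
(C,P,X): not NE [P1→B gives 9>7; P3→Y gives 5>3]
(C,P,Y): not NE [P2→R gives 9>6]
(C,P,Z): not NE [P1→B gives 9>0; P2→S gives 7>6; P3→Y gives 5>4]
(C,P,W): not NE [P2→S gives 5>4; P3→Y gives 5>1]
(C,Q,X): not NE [P1→B gives 3>0]
(C,Q,Y): not NE [P1→B gives 8>6; P3→X gives 9>0]
(C,Q,Z): not NE [P2→S gives 7>4; P3→X gives 9>8]
(C,Q,W): not NE [P1→B gives 7>0; P2→S gives 5>2; P3→X gives 9>6]
(C,R,X): not NE [P3→W gives 8>6]
(C,R,Y): not NE [P1→B gives 9>8; P3→W gives 8>3]
(C,R,Z): not NE [P1→D gives 9>3; P2→S gives 7>6; P3→W gives 8>7]
(C,R,W): not NE [P2→S gives 5>3]
(C,S,X): not NE [P1→B gives 9>3; P2→R gives 9>2; P3→W gives 8>2]
(C,S,Y): not NE [P1→D gives 8>6; P2→R gives 9>5; P3→W gives 8>2]
(C,S,Z): not NE [P1→A gives 9>0; P3→W gives 8>3]
(C,S,W): not NE [P1→A gives 9>0]
(D,P,X): not NE [P1→B gives 9>8; P3→Y gives 6>4]
(D,P,Y): not NE [P1→C gives 9>6; P2→R gives 9>1]
(D,P,Z): not NE [P1→B gives 9>6; P2→R gives 9>5; P3→Y gives 6>4]
(D,P,W): not NE [P1→C gives 6>2; P2→S gives 9>1; P3→Y gives 6>0]
(D,Q,X): not NE [P1→B gives 3>0; P2→P gives 8>6; P3→Y gives 4>0]
(D,Q,Y): not NE [P1→B gives 8>0; P2→R gives 9>7]
(D,Q,Z): not NE [P1→C gives 5>4; P2→R gives 9>6; P3→Y gives 4>3]
(D,Q,W): not NE [P1→B gives 7>6; P2→S gives 9>7; P3→Y gives 4>1]
(D,R,X): not NE [P1→C gives 9>8; P2→P gives 8>5]
(D,R,Y): not NE [P1→B gives 9>4]
(D,R,Z): not NE [P3→Y gives 6>2]
(D,R,W): not NE [P1→C gives 6>1; P2→S gives 9>6; P3→Y gives 6>4]
(D,S,X): not NE [P1→B gives 9>6; P2→P gives 8>5; P3→W gives 8>5]
(D,S,Y): not NE [P2→R gives 9>2; P3→W gives 8>7]
(D,S,Z): not NE [P1→A gives 9>8; P2→R gives 9>4; P3→W gives 8>2]
(D,S,W): not NE [P1→A gives 9>2]

PSNE: ∅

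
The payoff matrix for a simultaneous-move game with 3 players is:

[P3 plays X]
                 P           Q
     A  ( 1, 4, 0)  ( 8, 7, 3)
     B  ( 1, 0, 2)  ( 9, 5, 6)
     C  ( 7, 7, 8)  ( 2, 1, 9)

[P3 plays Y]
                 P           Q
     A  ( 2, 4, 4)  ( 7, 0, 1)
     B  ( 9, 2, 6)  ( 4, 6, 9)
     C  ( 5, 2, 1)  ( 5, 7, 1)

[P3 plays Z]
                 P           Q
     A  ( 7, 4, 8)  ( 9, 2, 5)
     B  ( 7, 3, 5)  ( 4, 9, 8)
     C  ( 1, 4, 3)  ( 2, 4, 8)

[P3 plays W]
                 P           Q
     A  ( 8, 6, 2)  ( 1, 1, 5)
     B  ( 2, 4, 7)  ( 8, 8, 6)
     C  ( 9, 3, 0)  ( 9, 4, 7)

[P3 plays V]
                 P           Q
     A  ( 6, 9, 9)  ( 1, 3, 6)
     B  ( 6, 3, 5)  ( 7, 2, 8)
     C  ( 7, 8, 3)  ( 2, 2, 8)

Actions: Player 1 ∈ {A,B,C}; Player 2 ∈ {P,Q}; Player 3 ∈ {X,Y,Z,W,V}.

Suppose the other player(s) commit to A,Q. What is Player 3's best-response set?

u_3(X vs A,Q) = 3
u_3(Y vs A,Q) = 1
u_3(Z vs A,Q) = 5
u_3(W vs A,Q) = 5
u_3(V vs A,Q) = 6
max payoff 6 at {V}

BR_3 = {V}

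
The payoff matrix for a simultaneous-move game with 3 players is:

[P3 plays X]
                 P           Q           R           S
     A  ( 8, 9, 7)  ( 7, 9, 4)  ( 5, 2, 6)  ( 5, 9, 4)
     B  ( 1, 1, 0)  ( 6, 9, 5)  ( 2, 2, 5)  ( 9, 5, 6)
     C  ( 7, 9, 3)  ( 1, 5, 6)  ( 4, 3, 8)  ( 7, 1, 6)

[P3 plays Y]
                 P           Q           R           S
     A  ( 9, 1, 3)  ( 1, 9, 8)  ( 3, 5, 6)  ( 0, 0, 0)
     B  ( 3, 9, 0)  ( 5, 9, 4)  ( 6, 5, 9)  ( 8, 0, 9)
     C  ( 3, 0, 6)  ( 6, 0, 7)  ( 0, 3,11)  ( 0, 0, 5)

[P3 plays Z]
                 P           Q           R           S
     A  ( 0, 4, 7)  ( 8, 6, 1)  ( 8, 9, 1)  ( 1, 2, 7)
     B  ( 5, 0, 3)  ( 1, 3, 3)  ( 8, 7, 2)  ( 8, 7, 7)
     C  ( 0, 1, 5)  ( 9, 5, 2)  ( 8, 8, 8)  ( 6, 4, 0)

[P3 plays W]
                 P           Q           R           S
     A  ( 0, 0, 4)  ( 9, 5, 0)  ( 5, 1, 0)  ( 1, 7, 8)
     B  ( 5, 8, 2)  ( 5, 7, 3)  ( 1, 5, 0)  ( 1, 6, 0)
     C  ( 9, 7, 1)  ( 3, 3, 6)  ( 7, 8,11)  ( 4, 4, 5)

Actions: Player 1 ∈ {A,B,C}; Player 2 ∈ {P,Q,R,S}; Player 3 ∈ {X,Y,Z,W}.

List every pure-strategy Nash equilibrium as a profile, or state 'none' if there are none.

NE set: (A,P,X), (C,R,W)

(A,P,X): NE
(A,P,Y): not NE [P2→Q gives 9>1; P3→Z gives 7>3]
(A,P,Z): not NE [P1→B gives 5>0; P2→R gives 9>4]
(A,P,W): not NE [P1→C gives 9>0; P2→S gives 7>0; P3→Z gives 7>4]
(A,Q,X): not NE [P3→Y gives 8>4]
(A,Q,Y): not NE [P1→C gives 6>1]
(A,Q,Z): not NE [P1→C gives 9>8; P2→R gives 9>6; P3→Y gives 8>1]
(A,Q,W): not NE [P2→S gives 7>5; P3→Y gives 8>0]
(A,R,X): not NE [P2→S gives 9>2]
(A,R,Y): not NE [P1→B gives 6>3; P2→Q gives 9>5]
(A,R,Z): not NE [P3→Y gives 6>1]
(A,R,W): not NE [P1→C gives 7>5; P2→S gives 7>1; P3→Y gives 6>0]
(A,S,X): not NE [P1→B gives 9>5; P3→W gives 8>4]
(A,S,Y): not NE [P1→B gives 8>0; P2→Q gives 9>0; P3→W gives 8>0]
(A,S,Z): not NE [P1→B gives 8>1; P2→R gives 9>2; P3→W gives 8>7]
(A,S,W): not NE [P1→C gives 4>1]
(B,P,X): not NE [P1→A gives 8>1; P2→Q gives 9>1; P3→Z gives 3>0]
(B,P,Y): not NE [P1→A gives 9>3; P3→Z gives 3>0]
(B,P,Z): not NE [P2→S gives 7>0]
(B,P,W): not NE [P1→C gives 9>5; P3→Z gives 3>2]
(B,Q,X): not NE [P1→A gives 7>6]
(B,Q,Y): not NE [P1→C gives 6>5; P3→X gives 5>4]
(B,Q,Z): not NE [P1→C gives 9>1; P2→S gives 7>3; P3→X gives 5>3]
(B,Q,W): not NE [P1→A gives 9>5; P2→P gives 8>7; P3→X gives 5>3]
(B,R,X): not NE [P1→A gives 5>2; P2→Q gives 9>2; P3→Y gives 9>5]
(B,R,Y): not NE [P2→Q gives 9>5]
(B,R,Z): not NE [P3→Y gives 9>2]
(B,R,W): not NE [P1→C gives 7>1; P2→P gives 8>5; P3→Y gives 9>0]
(B,S,X): not NE [P2→Q gives 9>5; P3→Y gives 9>6]
(B,S,Y): not NE [P2→Q gives 9>0]
(B,S,Z): not NE [P3→Y gives 9>7]
(B,S,W): not NE [P1→C gives 4>1; P2→P gives 8>6; P3→Y gives 9>0]
(C,P,X): not NE [P1→A gives 8>7; P3→Y gives 6>3]
(C,P,Y): not NE [P1→A gives 9>3; P2→R gives 3>0]
(C,P,Z): not NE [P1→B gives 5>0; P2→R gives 8>1; P3→Y gives 6>5]
(C,P,W): not NE [P2→R gives 8>7; P3→Y gives 6>1]
(C,Q,X): not NE [P1→A gives 7>1; P2→P gives 9>5; P3→Y gives 7>6]
(C,Q,Y): not NE [P2→R gives 3>0]
(C,Q,Z): not NE [P2→R gives 8>5; P3→Y gives 7>2]
(C,Q,W): not NE [P1→A gives 9>3; P2→R gives 8>3; P3→Y gives 7>6]
(C,R,X): not NE [P1→A gives 5>4; P2→P gives 9>3; P3→W gives 11>8]
(C,R,Y): not NE [P1→B gives 6>0]
(C,R,Z): not NE [P3→W gives 11>8]
(C,R,W): NE
(C,S,X): not NE [P1→B gives 9>7; P2→P gives 9>1]
(C,S,Y): not NE [P1→B gives 8>0; P2→R gives 3>0; P3→X gives 6>5]
(C,S,Z): not NE [P1→B gives 8>6; P2→R gives 8>4; P3→X gives 6>0]
(C,S,W): not NE [P2→R gives 8>4; P3→X gives 6>5]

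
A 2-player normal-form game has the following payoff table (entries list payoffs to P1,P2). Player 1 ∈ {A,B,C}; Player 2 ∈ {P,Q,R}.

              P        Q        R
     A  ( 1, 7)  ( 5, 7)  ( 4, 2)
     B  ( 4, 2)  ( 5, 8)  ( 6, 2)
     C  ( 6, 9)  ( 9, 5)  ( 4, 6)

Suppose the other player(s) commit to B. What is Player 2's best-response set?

P2 best: {Q}

u_2(P vs B) = 2
u_2(Q vs B) = 8
u_2(R vs B) = 2
max payoff 8 at {Q}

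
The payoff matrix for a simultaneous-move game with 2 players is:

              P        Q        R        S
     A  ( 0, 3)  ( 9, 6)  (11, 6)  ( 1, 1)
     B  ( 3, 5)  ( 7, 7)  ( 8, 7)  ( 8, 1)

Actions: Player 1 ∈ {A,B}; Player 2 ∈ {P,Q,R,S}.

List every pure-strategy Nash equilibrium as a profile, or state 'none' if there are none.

PSNE = {(A,Q), (A,R)}

(A,P): not NE [P1→B gives 3>0; P2→R gives 6>3]
(A,Q): NE
(A,R): NE
(A,S): not NE [P1→B gives 8>1; P2→R gives 6>1]
(B,P): not NE [P2→R gives 7>5]
(B,Q): not NE [P1→A gives 9>7]
(B,R): not NE [P1→A gives 11>8]
(B,S): not NE [P2→R gives 7>1]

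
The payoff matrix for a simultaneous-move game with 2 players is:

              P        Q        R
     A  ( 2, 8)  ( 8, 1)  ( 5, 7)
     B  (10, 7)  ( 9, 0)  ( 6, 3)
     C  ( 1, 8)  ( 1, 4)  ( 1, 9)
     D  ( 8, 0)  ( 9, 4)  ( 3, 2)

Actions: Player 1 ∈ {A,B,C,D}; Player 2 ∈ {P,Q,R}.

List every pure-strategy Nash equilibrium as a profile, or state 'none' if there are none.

(A,P): not NE [P1→B gives 10>2]
(A,Q): not NE [P1→D gives 9>8; P2→P gives 8>1]
(A,R): not NE [P1→B gives 6>5; P2→P gives 8>7]
(B,P): NE
(B,Q): not NE [P2→P gives 7>0]
(B,R): not NE [P2→P gives 7>3]
(C,P): not NE [P1→B gives 10>1; P2→R gives 9>8]
(C,Q): not NE [P1→D gives 9>1; P2→R gives 9>4]
(C,R): not NE [P1→B gives 6>1]
(D,P): not NE [P1→B gives 10>8; P2→Q gives 4>0]
(D,Q): NE
(D,R): not NE [P1→B gives 6>3; P2→Q gives 4>2]

NE set: (B,P), (D,Q)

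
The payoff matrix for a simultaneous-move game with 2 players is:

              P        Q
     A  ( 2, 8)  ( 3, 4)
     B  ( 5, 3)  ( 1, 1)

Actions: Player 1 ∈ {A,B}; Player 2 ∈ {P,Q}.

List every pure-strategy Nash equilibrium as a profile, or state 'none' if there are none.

(A,P): not NE [P1→B gives 5>2]
(A,Q): not NE [P2→P gives 8>4]
(B,P): NE
(B,Q): not NE [P1→A gives 3>1; P2→P gives 3>1]

Nash profiles: (B,P)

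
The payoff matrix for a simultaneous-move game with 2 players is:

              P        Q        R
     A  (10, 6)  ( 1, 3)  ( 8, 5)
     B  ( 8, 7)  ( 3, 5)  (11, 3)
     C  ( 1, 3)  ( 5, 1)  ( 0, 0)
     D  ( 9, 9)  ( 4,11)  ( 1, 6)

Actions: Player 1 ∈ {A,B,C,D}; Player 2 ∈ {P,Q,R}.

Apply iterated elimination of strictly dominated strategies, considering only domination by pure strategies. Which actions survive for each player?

Remaining: P1:{A,C,D} P2:{P,Q}

P2 drop R (P beats it: A:6>5 B:7>3 C:3>0 D:9>6)
P1 drop B (D beats it: P:9>8 Q:4>3)
P1→{A,C,D} P2→{P,Q}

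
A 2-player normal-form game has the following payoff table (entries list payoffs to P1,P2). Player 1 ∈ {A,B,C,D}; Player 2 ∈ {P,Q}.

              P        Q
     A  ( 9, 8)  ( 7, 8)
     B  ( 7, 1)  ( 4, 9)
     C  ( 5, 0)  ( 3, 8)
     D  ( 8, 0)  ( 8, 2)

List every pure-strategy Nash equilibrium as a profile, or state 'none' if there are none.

PSNE = {(A,P), (D,Q)}

(A,P): NE
(A,Q): not NE [P1→D gives 8>7]
(B,P): not NE [P1→A gives 9>7; P2→Q gives 9>1]
(B,Q): not NE [P1→D gives 8>4]
(C,P): not NE [P1→A gives 9>5; P2→Q gives 8>0]
(C,Q): not NE [P1→D gives 8>3]
(D,P): not NE [P1→A gives 9>8; P2→Q gives 2>0]
(D,Q): NE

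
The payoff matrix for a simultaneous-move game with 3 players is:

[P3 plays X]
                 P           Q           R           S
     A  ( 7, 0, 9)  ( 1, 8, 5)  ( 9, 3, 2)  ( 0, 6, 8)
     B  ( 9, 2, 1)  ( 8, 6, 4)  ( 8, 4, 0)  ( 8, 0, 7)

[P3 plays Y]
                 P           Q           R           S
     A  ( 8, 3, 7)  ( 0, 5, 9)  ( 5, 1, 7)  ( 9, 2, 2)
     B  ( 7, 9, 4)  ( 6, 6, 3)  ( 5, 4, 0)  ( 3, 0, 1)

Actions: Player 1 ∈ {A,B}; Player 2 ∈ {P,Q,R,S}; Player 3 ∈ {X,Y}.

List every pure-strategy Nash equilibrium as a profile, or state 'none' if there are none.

Nash profiles: (B,Q,X)

(A,P,X): not NE [P1→B gives 9>7; P2→Q gives 8>0]
(A,P,Y): not NE [P2→Q gives 5>3; P3→X gives 9>7]
(A,Q,X): not NE [P1→B gives 8>1; P3→Y gives 9>5]
(A,Q,Y): not NE [P1→B gives 6>0]
(A,R,X): not NE [P2→Q gives 8>3; P3→Y gives 7>2]
(A,R,Y): not NE [P2→Q gives 5>1]
(A,S,X): not NE [P1→B gives 8>0; P2→Q gives 8>6]
(A,S,Y): not NE [P2→Q gives 5>2; P3→X gives 8>2]
(B,P,X): not NE [P2→Q gives 6>2; P3→Y gives 4>1]
(B,P,Y): not NE [P1→A gives 8>7]
(B,Q,X): NE
(B,Q,Y): not NE [P2→P gives 9>6; P3→X gives 4>3]
(B,R,X): not NE [P1→A gives 9>8; P2→Q gives 6>4]
(B,R,Y): not NE [P2→P gives 9>4]
(B,S,X): not NE [P2→Q gives 6>0]
(B,S,Y): not NE [P1→A gives 9>3; P2→P gives 9>0; P3→X gives 7>1]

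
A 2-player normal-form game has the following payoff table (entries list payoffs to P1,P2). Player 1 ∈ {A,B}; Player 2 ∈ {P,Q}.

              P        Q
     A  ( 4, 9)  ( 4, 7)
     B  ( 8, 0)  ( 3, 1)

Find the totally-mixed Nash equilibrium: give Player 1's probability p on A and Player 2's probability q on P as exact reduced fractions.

p=1/3, q=1/5

P1 indiff ⇒ q·4+(1-q)·4 = q·8+(1-q)·3 ⇒ q(-4) = (1-q)(-1) ⇒ q = 1/5
P2 indiff ⇒ p·9+(1-p)·0 = p·7+(1-p)·1 ⇒ p(2) = (1-p)(1) ⇒ p = 1/3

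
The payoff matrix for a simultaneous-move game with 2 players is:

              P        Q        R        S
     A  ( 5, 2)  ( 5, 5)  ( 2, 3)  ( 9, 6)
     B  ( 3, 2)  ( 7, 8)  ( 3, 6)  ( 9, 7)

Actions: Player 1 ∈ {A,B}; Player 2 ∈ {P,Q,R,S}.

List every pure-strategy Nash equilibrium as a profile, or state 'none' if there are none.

Nash profiles: (A,S), (B,Q)

(A,P): not NE [P2→S gives 6>2]
(A,Q): not NE [P1→B gives 7>5; P2→S gives 6>5]
(A,R): not NE [P1→B gives 3>2; P2→S gives 6>3]
(A,S): NE
(B,P): not NE [P1→A gives 5>3; P2→Q gives 8>2]
(B,Q): NE
(B,R): not NE [P2→Q gives 8>6]
(B,S): not NE [P2→Q gives 8>7]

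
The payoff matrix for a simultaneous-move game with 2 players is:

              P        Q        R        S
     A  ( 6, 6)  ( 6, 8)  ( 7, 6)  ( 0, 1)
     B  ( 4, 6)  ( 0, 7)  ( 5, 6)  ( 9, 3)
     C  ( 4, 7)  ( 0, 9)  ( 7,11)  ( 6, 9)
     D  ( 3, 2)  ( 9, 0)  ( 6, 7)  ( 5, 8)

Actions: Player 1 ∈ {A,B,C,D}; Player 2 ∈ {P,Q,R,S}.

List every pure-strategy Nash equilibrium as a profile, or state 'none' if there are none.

(A,P): not NE [P2→Q gives 8>6]
(A,Q): not NE [P1→D gives 9>6]
(A,R): not NE [P2→Q gives 8>6]
(A,S): not NE [P1→B gives 9>0; P2→Q gives 8>1]
(B,P): not NE [P1→A gives 6>4; P2→Q gives 7>6]
(B,Q): not NE [P1→D gives 9>0]
(B,R): not NE [P1→C gives 7>5; P2→Q gives 7>6]
(B,S): not NE [P2→Q gives 7>3]
(C,P): not NE [P1→A gives 6>4; P2→R gives 11>7]
(C,Q): not NE [P1→D gives 9>0; P2→R gives 11>9]
(C,R): NE
(C,S): not NE [P1→B gives 9>6; P2→R gives 11>9]
(D,P): not NE [P1→A gives 6>3; P2→S gives 8>2]
(D,Q): not NE [P2→S gives 8>0]
(D,R): not NE [P1→C gives 7>6; P2→S gives 8>7]
(D,S): not NE [P1→B gives 9>5]

NE set: (C,R)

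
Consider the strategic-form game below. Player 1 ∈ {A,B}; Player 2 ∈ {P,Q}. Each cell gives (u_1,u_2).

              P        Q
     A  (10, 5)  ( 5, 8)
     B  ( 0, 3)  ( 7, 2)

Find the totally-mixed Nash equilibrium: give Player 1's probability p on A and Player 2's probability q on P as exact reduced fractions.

(p,q) = (1/4, 1/6)

P1 indiff ⇒ q·10+(1-q)·5 = q·0+(1-q)·7 ⇒ q(10) = (1-q)(2) ⇒ q = 1/6
P2 indiff ⇒ p·5+(1-p)·3 = p·8+(1-p)·2 ⇒ p(-3) = (1-p)(-1) ⇒ p = 1/4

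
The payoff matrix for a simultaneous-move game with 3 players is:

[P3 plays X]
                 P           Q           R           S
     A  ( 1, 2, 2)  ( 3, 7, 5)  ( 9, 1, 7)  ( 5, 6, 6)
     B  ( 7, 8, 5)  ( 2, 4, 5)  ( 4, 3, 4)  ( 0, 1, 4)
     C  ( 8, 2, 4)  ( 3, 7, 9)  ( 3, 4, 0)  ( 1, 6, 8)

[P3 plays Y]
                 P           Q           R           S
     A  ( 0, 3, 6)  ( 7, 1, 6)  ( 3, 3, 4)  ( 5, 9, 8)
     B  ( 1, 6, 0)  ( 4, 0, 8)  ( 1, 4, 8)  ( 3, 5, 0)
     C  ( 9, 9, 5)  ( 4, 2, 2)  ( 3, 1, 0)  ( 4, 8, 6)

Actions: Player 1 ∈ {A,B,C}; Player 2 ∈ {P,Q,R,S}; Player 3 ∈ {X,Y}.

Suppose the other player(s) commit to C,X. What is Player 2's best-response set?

P2 best: {Q}

u_2(P vs C,X) = 2
u_2(Q vs C,X) = 7
u_2(R vs C,X) = 4
u_2(S vs C,X) = 6
max payoff 7 at {Q}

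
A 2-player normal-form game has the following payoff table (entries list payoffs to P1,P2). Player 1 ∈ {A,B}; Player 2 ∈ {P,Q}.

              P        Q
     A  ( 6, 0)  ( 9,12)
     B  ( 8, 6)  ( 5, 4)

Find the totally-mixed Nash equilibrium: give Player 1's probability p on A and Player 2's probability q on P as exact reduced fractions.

P1 indiff ⇒ q·6+(1-q)·9 = q·8+(1-q)·5 ⇒ q(-2) = (1-q)(-4) ⇒ q = 2/3
P2 indiff ⇒ p·0+(1-p)·6 = p·12+(1-p)·4 ⇒ p(-12) = (1-p)(-2) ⇒ p = 1/7

(p,q) = (1/7, 2/3)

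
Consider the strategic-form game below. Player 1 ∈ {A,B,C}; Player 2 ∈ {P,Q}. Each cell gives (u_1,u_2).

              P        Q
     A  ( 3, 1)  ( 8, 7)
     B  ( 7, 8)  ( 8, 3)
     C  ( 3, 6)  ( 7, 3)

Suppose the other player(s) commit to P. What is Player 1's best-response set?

P1 best: {B}

u_1(A vs P) = 3
u_1(B vs P) = 7
u_1(C vs P) = 3
max payoff 7 at {B}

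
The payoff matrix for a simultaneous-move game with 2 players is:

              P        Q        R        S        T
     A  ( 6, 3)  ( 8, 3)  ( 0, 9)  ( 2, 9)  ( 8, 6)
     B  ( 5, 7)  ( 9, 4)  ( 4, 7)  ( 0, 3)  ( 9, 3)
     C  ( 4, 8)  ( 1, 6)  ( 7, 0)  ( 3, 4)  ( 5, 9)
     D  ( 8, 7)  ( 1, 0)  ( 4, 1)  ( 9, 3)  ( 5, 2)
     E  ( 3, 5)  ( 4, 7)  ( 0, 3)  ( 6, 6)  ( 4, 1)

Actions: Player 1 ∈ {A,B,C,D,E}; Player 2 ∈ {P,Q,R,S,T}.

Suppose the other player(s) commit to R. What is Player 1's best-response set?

u_1(A vs R) = 0
u_1(B vs R) = 4
u_1(C vs R) = 7
u_1(D vs R) = 4
u_1(E vs R) = 0
max payoff 7 at {C}

BR_1 = {C}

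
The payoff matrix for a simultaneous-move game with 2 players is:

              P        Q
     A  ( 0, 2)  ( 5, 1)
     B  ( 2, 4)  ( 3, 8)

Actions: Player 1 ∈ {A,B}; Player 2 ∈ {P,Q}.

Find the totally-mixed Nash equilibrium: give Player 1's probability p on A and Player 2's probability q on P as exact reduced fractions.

P1 indiff ⇒ q·0+(1-q)·5 = q·2+(1-q)·3 ⇒ q(-2) = (1-q)(-2) ⇒ q = 1/2
P2 indiff ⇒ p·2+(1-p)·4 = p·1+(1-p)·8 ⇒ p(1) = (1-p)(4) ⇒ p = 4/5

P1 mixes 4/5 on A; P2 mixes 1/2 on P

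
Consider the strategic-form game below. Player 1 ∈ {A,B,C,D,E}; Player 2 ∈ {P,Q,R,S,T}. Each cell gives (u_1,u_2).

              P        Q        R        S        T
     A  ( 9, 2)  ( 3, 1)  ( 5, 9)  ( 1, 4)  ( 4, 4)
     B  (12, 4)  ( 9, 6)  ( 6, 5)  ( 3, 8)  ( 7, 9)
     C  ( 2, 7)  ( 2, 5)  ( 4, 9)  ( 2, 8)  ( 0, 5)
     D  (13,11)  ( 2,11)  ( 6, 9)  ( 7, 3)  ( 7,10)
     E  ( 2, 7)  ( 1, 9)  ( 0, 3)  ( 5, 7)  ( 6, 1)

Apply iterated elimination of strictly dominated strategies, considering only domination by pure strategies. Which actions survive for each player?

Remaining: P1:{B,D} P2:{P,Q,T}

P1 drop A (B beats it: P:12>9 Q:9>3 R:6>5 S:3>1 T:7>4)
P1 drop C (B beats it: P:12>2 Q:9>2 R:6>4 S:3>2 T:7>0)
P1 drop E (D beats it: P:13>2 Q:2>1 R:6>0 S:7>5 T:7>6)
P2 drop R (Q beats it: B:6>5 D:11>9)
P2 drop S (T beats it: B:9>8 D:10>3)
P1→{B,D} P2→{P,Q,T}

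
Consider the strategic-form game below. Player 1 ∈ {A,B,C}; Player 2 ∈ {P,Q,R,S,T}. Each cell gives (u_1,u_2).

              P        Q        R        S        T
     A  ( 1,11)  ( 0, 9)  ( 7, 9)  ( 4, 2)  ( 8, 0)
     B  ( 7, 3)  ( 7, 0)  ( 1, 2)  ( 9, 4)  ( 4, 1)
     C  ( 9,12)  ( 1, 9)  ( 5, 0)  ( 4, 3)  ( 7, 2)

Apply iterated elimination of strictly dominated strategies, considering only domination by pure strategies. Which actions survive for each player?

P2 drop Q (P beats it: A:11>9 B:3>0 C:12>9)
P2 drop R (P beats it: A:11>9 B:3>2 C:12>0)
P2 drop T (P beats it: A:11>0 B:3>1 C:12>2)
P1 drop A (B beats it: P:7>1 S:9>4)
P1→{B,C} P2→{P,S}

IESDS → P1:{B,C} P2:{P,S}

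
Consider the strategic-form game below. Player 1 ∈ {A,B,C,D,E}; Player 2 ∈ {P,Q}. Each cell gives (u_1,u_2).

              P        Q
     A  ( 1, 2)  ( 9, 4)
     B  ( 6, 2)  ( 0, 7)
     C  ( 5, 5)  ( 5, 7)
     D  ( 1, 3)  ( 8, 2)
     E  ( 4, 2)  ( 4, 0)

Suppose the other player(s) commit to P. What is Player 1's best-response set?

u_1(A vs P) = 1
u_1(B vs P) = 6
u_1(C vs P) = 5
u_1(D vs P) = 1
u_1(E vs P) = 4
max payoff 6 at {B}

P1 best: {B}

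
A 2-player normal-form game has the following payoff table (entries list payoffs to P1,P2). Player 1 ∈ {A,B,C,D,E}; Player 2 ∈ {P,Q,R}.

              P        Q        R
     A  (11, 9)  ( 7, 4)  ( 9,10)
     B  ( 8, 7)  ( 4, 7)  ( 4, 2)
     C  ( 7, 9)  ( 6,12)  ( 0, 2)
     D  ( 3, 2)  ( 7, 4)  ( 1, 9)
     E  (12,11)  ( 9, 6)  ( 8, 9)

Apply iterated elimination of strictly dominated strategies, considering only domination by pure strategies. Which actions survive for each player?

Survivors P1:{A,E} P2:{P,R}

P1 drop B (A beats it: P:11>8 Q:7>4 R:9>4)
P1 drop C (A beats it: P:11>7 Q:7>6 R:9>0)
P1 drop D (E beats it: P:12>3 Q:9>7 R:8>1)
P2 drop Q (P beats it: A:9>4 E:11>6)
P1→{A,E} P2→{P,R}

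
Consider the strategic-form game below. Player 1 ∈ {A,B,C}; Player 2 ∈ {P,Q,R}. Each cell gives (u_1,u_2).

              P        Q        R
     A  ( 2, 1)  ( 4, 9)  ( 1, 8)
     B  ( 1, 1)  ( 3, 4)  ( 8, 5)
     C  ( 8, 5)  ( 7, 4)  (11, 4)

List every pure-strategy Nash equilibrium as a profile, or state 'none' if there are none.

(A,P): not NE [P1→C gives 8>2; P2→Q gives 9>1]
(A,Q): not NE [P1→C gives 7>4]
(A,R): not NE [P1→C gives 11>1; P2→Q gives 9>8]
(B,P): not NE [P1→C gives 8>1; P2→R gives 5>1]
(B,Q): not NE [P1→C gives 7>3; P2→R gives 5>4]
(B,R): not NE [P1→C gives 11>8]
(C,P): NE
(C,Q): not NE [P2→P gives 5>4]
(C,R): not NE [P2→P gives 5>4]

NE set: (C,P)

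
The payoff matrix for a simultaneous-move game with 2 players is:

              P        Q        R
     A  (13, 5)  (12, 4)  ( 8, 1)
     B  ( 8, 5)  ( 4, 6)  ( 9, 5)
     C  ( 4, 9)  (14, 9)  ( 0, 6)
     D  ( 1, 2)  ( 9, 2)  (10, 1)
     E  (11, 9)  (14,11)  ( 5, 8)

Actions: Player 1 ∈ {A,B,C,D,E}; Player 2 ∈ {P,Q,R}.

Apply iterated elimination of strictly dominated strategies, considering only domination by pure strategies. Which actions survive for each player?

Survivors P1:{A,C,E} P2:{P,Q}

P2 drop R (Q beats it: A:4>1 B:6>5 C:9>6 D:2>1 E:11>8)
P1 drop B (A beats it: P:13>8 Q:12>4)
P1 drop D (A beats it: P:13>1 Q:12>9)
P1→{A,C,E} P2→{P,Q}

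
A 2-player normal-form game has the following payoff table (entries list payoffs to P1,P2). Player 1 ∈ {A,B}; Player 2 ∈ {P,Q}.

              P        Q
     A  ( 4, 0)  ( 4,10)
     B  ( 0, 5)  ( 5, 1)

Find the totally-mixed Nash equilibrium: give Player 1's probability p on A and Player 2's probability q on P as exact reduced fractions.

P1 indiff ⇒ q·4+(1-q)·4 = q·0+(1-q)·5 ⇒ q(4) = (1-q)(1) ⇒ q = 1/5
P2 indiff ⇒ p·0+(1-p)·5 = p·10+(1-p)·1 ⇒ p(-10) = (1-p)(-4) ⇒ p = 2/7

P1 mixes 2/7 on A; P2 mixes 1/5 on P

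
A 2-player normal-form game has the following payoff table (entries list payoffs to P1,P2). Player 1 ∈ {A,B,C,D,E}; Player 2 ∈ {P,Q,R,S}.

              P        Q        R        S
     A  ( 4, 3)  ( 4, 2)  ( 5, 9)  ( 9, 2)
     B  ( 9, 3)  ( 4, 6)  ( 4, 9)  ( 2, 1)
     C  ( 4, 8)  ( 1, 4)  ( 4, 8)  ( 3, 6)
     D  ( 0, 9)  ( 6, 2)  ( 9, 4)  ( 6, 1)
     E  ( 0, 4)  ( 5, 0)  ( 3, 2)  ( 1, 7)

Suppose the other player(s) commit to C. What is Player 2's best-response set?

argmax u_2 = {P,R}

u_2(P vs C) = 8
u_2(Q vs C) = 4
u_2(R vs C) = 8
u_2(S vs C) = 6
max payoff 8 at {P,R}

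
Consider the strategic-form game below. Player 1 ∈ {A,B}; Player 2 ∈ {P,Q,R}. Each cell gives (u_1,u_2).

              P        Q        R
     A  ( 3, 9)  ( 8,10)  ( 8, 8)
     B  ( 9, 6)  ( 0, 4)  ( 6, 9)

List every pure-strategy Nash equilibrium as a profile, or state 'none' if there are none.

(A,P): not NE [P1→B gives 9>3; P2→Q gives 10>9]
(A,Q): NE
(A,R): not NE [P2→Q gives 10>8]
(B,P): not NE [P2→R gives 9>6]
(B,Q): not NE [P1→A gives 8>0; P2→R gives 9>4]
(B,R): not NE [P1→A gives 8>6]

PSNE = {(A,Q)}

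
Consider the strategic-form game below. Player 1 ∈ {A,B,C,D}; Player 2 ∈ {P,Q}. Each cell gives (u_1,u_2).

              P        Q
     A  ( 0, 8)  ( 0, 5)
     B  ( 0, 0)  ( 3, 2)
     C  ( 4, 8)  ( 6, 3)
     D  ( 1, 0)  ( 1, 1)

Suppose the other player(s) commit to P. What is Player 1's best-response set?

BR_1 = {C}

u_1(A vs P) = 0
u_1(B vs P) = 0
u_1(C vs P) = 4
u_1(D vs P) = 1
max payoff 4 at {C}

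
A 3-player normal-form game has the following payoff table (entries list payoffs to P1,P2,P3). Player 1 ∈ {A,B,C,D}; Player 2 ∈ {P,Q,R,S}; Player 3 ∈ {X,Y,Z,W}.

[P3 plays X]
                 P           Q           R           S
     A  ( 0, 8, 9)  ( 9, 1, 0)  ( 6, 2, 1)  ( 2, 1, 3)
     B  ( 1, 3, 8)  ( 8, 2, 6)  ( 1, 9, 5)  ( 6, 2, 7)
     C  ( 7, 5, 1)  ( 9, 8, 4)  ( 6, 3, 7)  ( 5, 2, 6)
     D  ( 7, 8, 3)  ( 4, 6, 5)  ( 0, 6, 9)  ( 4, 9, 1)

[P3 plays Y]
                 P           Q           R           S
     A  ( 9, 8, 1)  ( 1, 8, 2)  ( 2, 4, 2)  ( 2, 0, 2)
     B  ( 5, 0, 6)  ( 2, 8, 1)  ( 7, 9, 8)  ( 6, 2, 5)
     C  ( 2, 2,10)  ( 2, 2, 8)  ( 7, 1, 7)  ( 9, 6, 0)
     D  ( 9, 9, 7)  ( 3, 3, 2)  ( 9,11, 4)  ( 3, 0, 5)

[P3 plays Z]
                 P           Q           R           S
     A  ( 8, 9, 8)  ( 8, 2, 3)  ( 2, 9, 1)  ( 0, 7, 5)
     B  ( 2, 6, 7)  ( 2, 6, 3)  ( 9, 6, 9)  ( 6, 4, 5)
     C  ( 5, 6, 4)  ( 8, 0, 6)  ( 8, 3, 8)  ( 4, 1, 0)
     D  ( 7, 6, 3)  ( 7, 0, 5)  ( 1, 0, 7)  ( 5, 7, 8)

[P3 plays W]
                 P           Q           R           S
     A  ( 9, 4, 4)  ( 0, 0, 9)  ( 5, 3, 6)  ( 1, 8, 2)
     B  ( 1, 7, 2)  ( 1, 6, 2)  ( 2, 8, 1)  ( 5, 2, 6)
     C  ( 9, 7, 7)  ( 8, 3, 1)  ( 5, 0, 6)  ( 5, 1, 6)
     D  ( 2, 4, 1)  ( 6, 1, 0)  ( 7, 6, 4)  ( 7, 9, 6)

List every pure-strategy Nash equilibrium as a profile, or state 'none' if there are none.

PSNE = {(B,R,Z)}

(A,P,X): not NE [P1→D gives 7>0]
(A,P,Y): not NE [P3→X gives 9>1]
(A,P,Z): not NE [P3→X gives 9>8]
(A,P,W): not NE [P2→S gives 8>4; P3→X gives 9>4]
(A,Q,X): not NE [P2→P gives 8>1; P3→W gives 9>0]
(A,Q,Y): not NE [P1→D gives 3>1; P3→W gives 9>2]
(A,Q,Z): not NE [P2→R gives 9>2; P3→W gives 9>3]
(A,Q,W): not NE [P1→C gives 8>0; P2→S gives 8>0]
(A,R,X): not NE [P2→P gives 8>2; P3→W gives 6>1]
(A,R,Y): not NE [P1→D gives 9>2; P2→Q gives 8>4; P3→W gives 6>2]
(A,R,Z): not NE [P1→B gives 9>2; P3→W gives 6>1]
(A,R,W): not NE [P1→D gives 7>5; P2→S gives 8>3]
(A,S,X): not NE [P1→B gives 6>2; P2→P gives 8>1; P3→Z gives 5>3]
(A,S,Y): not NE [P1→C gives 9>2; P2→Q gives 8>0; P3→Z gives 5>2]
(A,S,Z): not NE [P1→B gives 6>0; P2→R gives 9>7]
(A,S,W): not NE [P1→D gives 7>1; P3→Z gives 5>2]
(B,P,X): not NE [P1→D gives 7>1; P2→R gives 9>3]
(B,P,Y): not NE [P1→D gives 9>5; P2→R gives 9>0; P3→X gives 8>6]
(B,P,Z): not NE [P1→A gives 8>2; P3→X gives 8>7]
(B,P,W): not NE [P1→C gives 9>1; P2→R gives 8>7; P3→X gives 8>2]
(B,Q,X): not NE [P1→C gives 9>8; P2→R gives 9>2]
(B,Q,Y): not NE [P1→D gives 3>2; P2→R gives 9>8; P3→X gives 6>1]
(B,Q,Z): not NE [P1→C gives 8>2; P3→X gives 6>3]
(B,Q,W): not NE [P1→C gives 8>1; P2→R gives 8>6; P3→X gives 6>2]
(B,R,X): not NE [P1→C gives 6>1; P3→Z gives 9>5]
(B,R,Y): not NE [P1→D gives 9>7; P3→Z gives 9>8]
(B,R,Z): NE
(B,R,W): not NE [P1→D gives 7>2; P3→Z gives 9>1]
(B,S,X): not NE [P2→R gives 9>2]
(B,S,Y): not NE [P1→C gives 9>6; P2→R gives 9>2; P3→X gives 7>5]
(B,S,Z): not NE [P2→R gives 6>4; P3→X gives 7>5]
(B,S,W): not NE [P1→D gives 7>5; P2→R gives 8>2; P3→X gives 7>6]
(C,P,X): not NE [P2→Q gives 8>5; P3→Y gives 10>1]
(C,P,Y): not NE [P1→D gives 9>2; P2→S gives 6>2]
(C,P,Z): not NE [P1→A gives 8>5; P3→Y gives 10>4]
(C,P,W): not NE [P3→Y gives 10>7]
(C,Q,X): not NE [P3→Y gives 8>4]
(C,Q,Y): not NE [P1→D gives 3>2; P2→S gives 6>2]
(C,Q,Z): not NE [P2→P gives 6>0; P3→Y gives 8>6]
(C,Q,W): not NE [P2→P gives 7>3; P3→Y gives 8>1]
(C,R,X): not NE [P2→Q gives 8>3; P3→Z gives 8>7]
(C,R,Y): not NE [P1→D gives 9>7; P2→S gives 6>1; P3→Z gives 8>7]
(C,R,Z): not NE [P1→B gives 9>8; P2→P gives 6>3]
(C,R,W): not NE [P1→D gives 7>5; P2→P gives 7>0; P3→Z gives 8>6]
(C,S,X): not NE [P1→B gives 6>5; P2→Q gives 8>2]
(C,S,Y): not NE [P3→W gives 6>0]
(C,S,Z): not NE [P1→B gives 6>4; P2→P gives 6>1; P3→W gives 6>0]
(C,S,W): not NE [P1→D gives 7>5; P2→P gives 7>1]
(D,P,X): not NE [P2→S gives 9>8; P3→Y gives 7>3]
(D,P,Y): not NE [P2→R gives 11>9]
(D,P,Z): not NE [P1→A gives 8>7; P2→S gives 7>6; P3→Y gives 7>3]
(D,P,W): not NE [P1→C gives 9>2; P2→S gives 9>4; P3→Y gives 7>1]
(D,Q,X): not NE [P1→C gives 9>4; P2→S gives 9>6]
(D,Q,Y): not NE [P2→R gives 11>3; P3→Z gives 5>2]
(D,Q,Z): not NE [P1→C gives 8>7; P2→S gives 7>0]
(D,Q,W): not NE [P1→C gives 8>6; P2→S gives 9>1; P3→Z gives 5>0]
(D,R,X): not NE [P1→C gives 6>0; P2→S gives 9>6]
(D,R,Y): not NE [P3→X gives 9>4]
(D,R,Z): not NE [P1→B gives 9>1; P2→S gives 7>0; P3→X gives 9>7]
(D,R,W): not NE [P2→S gives 9>6; P3→X gives 9>4]
(D,S,X): not NE [P1→B gives 6>4; P3→Z gives 8>1]
(D,S,Y): not NE [P1→C gives 9>3; P2→R gives 11>0; P3→Z gives 8>5]
(D,S,Z): not NE [P1→B gives 6>5]
(D,S,W): not NE [P3→Z gives 8>6]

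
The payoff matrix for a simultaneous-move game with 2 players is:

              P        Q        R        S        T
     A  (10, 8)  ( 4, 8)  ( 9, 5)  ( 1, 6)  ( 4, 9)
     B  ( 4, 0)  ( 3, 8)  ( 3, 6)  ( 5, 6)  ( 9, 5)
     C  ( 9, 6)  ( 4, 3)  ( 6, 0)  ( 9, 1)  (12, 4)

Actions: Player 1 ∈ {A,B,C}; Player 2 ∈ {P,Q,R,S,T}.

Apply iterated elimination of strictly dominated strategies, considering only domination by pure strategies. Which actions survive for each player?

Remaining: P1:{A,C} P2:{P,T}

P1 drop B (C beats it: P:9>4 Q:4>3 R:6>3 S:9>5 T:12>9)
P2 drop Q (T beats it: A:9>8 C:4>3)
P2 drop R (P beats it: A:8>5 C:6>0)
P2 drop S (P beats it: A:8>6 C:6>1)
P1→{A,C} P2→{P,T}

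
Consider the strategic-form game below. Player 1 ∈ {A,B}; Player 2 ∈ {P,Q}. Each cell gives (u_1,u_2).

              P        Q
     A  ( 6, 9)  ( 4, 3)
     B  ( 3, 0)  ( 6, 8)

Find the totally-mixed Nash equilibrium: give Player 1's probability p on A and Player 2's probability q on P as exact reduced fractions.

(p,q) = (4/7, 2/5)

P1 indiff ⇒ q·6+(1-q)·4 = q·3+(1-q)·6 ⇒ q(3) = (1-q)(2) ⇒ q = 2/5
P2 indiff ⇒ p·9+(1-p)·0 = p·3+(1-p)·8 ⇒ p(6) = (1-p)(8) ⇒ p = 4/7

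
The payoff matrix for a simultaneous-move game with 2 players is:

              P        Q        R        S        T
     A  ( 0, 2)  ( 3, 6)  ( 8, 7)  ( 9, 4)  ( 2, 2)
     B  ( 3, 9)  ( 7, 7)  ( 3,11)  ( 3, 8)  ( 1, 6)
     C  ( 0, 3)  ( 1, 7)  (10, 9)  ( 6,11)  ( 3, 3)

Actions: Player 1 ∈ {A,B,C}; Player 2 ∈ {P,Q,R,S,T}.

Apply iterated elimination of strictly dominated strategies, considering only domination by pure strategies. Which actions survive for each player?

P2 drop P (R beats it: A:7>2 B:11>9 C:9>3)
P2 drop Q (R beats it: A:7>6 B:11>7 C:9>7)
P1 drop B (A beats it: R:8>3 S:9>3 T:2>1)
P2 drop T (R beats it: A:7>2 C:9>3)
P1→{A,C} P2→{R,S}

Survivors P1:{A,C} P2:{R,S}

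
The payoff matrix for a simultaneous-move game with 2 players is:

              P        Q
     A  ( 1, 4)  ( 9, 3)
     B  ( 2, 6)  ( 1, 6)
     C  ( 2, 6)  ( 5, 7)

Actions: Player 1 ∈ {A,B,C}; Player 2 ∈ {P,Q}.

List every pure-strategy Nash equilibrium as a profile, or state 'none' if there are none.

PSNE = {(B,P)}

(A,P): not NE [P1→C gives 2>1]
(A,Q): not NE [P2→P gives 4>3]
(B,P): NE
(B,Q): not NE [P1→A gives 9>1]
(C,P): not NE [P2→Q gives 7>6]
(C,Q): not NE [P1→A gives 9>5]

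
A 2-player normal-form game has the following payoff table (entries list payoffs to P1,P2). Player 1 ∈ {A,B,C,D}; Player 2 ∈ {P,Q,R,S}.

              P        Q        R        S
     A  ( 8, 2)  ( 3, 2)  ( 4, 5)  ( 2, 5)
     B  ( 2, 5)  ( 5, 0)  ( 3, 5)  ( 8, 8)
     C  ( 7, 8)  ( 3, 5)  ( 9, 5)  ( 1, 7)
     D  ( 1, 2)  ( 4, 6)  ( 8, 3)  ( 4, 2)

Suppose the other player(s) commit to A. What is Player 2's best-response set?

BR_2 = {R,S}

u_2(P vs A) = 2
u_2(Q vs A) = 2
u_2(R vs A) = 5
u_2(S vs A) = 5
max payoff 5 at {R,S}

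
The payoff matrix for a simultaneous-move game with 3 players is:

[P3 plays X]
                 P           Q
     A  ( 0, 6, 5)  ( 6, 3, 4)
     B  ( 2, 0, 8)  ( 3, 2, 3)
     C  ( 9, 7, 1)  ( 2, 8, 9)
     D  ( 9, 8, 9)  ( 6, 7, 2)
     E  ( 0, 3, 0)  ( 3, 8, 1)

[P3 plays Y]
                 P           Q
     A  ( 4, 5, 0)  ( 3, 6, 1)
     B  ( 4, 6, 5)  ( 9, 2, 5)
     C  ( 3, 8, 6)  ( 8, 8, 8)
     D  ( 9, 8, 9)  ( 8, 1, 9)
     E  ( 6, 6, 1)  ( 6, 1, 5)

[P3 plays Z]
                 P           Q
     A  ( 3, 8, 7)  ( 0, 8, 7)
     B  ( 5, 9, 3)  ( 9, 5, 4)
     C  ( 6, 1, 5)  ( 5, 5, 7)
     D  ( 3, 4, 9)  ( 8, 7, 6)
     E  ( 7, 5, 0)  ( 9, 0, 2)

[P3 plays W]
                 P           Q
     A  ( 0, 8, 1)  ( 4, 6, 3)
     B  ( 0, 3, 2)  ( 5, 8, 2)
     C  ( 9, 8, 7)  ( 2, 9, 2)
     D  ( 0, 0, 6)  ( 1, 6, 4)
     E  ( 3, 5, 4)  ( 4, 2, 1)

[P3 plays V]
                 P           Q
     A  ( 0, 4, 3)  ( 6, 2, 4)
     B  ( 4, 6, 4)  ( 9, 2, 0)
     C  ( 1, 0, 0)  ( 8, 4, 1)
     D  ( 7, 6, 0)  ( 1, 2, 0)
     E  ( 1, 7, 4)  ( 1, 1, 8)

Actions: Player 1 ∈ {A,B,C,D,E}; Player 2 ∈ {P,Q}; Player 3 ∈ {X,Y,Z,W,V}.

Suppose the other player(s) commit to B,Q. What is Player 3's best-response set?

u_3(X vs B,Q) = 3
u_3(Y vs B,Q) = 5
u_3(Z vs B,Q) = 4
u_3(W vs B,Q) = 2
u_3(V vs B,Q) = 0
max payoff 5 at {Y}

P3 best: {Y}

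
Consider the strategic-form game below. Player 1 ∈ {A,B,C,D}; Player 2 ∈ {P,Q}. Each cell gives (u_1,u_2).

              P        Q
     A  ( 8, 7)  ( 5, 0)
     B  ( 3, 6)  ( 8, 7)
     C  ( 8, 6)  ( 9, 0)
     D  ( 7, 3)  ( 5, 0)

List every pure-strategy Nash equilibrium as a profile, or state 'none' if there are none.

(A,P): NE
(A,Q): not NE [P1→C gives 9>5; P2→P gives 7>0]
(B,P): not NE [P1→C gives 8>3; P2→Q gives 7>6]
(B,Q): not NE [P1→C gives 9>8]
(C,P): NE
(C,Q): not NE [P2→P gives 6>0]
(D,P): not NE [P1→C gives 8>7]
(D,Q): not NE [P1→C gives 9>5; P2→P gives 3>0]

PSNE = {(A,P), (C,P)}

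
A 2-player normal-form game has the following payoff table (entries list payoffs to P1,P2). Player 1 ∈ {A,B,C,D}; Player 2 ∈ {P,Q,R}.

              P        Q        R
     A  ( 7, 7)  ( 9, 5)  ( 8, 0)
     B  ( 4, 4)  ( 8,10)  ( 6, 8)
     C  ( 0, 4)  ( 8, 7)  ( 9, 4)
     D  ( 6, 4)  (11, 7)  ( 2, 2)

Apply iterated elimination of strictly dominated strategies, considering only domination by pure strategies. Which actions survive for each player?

P1 drop B (A beats it: P:7>4 Q:9>8 R:8>6)
P2 drop R (Q beats it: A:5>0 C:7>4 D:7>2)
P1 drop C (A beats it: P:7>0 Q:9>8)
P1→{A,D} P2→{P,Q}

IESDS → P1:{A,D} P2:{P,Q}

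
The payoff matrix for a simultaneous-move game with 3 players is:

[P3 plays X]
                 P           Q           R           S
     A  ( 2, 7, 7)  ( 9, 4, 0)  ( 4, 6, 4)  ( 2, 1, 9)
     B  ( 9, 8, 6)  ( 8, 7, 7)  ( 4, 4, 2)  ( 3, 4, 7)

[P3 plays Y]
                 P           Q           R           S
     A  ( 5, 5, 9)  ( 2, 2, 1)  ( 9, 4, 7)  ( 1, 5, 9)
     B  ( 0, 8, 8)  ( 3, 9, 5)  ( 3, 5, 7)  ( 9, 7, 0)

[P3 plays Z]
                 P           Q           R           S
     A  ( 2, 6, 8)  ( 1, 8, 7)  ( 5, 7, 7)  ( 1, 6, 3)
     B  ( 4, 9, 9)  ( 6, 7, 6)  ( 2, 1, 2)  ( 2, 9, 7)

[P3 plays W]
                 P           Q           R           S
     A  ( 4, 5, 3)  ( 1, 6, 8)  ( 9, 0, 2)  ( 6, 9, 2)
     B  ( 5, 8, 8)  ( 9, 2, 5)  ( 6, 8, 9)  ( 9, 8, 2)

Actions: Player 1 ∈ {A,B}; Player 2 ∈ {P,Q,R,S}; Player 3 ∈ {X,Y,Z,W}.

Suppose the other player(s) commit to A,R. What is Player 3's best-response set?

u_3(X vs A,R) = 4
u_3(Y vs A,R) = 7
u_3(Z vs A,R) = 7
u_3(W vs A,R) = 2
max payoff 7 at {Y,Z}

BR_3 = {Y,Z}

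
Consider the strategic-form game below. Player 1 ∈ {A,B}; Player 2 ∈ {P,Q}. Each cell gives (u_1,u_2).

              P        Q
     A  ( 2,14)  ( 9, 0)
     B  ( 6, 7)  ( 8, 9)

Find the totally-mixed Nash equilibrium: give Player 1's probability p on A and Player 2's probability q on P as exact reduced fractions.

(p,q) = (1/8, 1/5)

P1 indiff ⇒ q·2+(1-q)·9 = q·6+(1-q)·8 ⇒ q(-4) = (1-q)(-1) ⇒ q = 1/5
P2 indiff ⇒ p·14+(1-p)·7 = p·0+(1-p)·9 ⇒ p(14) = (1-p)(2) ⇒ p = 1/8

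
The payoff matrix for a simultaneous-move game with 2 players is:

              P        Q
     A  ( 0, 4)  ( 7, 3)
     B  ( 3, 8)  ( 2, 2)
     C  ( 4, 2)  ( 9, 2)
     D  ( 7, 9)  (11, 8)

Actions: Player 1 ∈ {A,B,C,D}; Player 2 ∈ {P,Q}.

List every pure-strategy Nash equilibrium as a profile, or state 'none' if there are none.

PSNE = {(D,P)}

(A,P): not NE [P1→D gives 7>0]
(A,Q): not NE [P1→D gives 11>7; P2→P gives 4>3]
(B,P): not NE [P1→D gives 7>3]
(B,Q): not NE [P1→D gives 11>2; P2→P gives 8>2]
(C,P): not NE [P1→D gives 7>4]
(C,Q): not NE [P1→D gives 11>9]
(D,P): NE
(D,Q): not NE [P2→P gives 9>8]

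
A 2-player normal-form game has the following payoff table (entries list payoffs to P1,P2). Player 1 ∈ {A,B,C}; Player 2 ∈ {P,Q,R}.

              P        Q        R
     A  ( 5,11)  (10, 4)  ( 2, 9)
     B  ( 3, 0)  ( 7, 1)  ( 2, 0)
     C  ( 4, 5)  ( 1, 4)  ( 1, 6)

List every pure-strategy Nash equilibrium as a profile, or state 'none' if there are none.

(A,P): NE
(A,Q): not NE [P2→P gives 11>4]
(A,R): not NE [P2→P gives 11>9]
(B,P): not NE [P1→A gives 5>3; P2→Q gives 1>0]
(B,Q): not NE [P1→A gives 10>7]
(B,R): not NE [P2→Q gives 1>0]
(C,P): not NE [P1→A gives 5>4; P2→R gives 6>5]
(C,Q): not NE [P1→A gives 10>1; P2→R gives 6>4]
(C,R): not NE [P1→B gives 2>1]

Nash profiles: (A,P)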